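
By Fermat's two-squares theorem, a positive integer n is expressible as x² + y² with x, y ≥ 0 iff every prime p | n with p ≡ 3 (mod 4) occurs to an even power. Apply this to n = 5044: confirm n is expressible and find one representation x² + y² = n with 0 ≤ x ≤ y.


Step 1: Factor n = 5044 = 2^2 · 13 · 97.
Step 2: Check the mod-4 condition on each prime factor: 2 = 2 (special); 13 ≡ 1 (mod 4), exponent 1; 97 ≡ 1 (mod 4), exponent 1.
All primes ≡ 3 (mod 4) appear to even exponent (or don't appear), so by the two-squares theorem n IS expressible as a sum of two squares.
Step 3: Build a representation. Group n = k² · m with k = 2 and m = 13 · 97 = 1261 (a product of primes ≡ 1 (mod 4)); a representation of m scales to one of n via (k·x)² + (k·y)² = k²(x² + y²). Each prime p ≡ 1 (mod 4) is itself a sum of two squares; find a² by testing p − a² for a perfect square:
  13: 13 − 1² = 12, 13 − 2² = 9 = 3² ⇒ 13 = 2² + 3².
  97: 97 − 1² = 96, 97 − 2² = 93, 97 − 3² = 88, 97 − 4² = 81 = 9² ⇒ 97 = 4² + 9².
  Combine using the Brahmagupta–Fibonacci identity (a² + b²)(c² + d²) = (ac − bd)² + (ad + bc)² = (ac + bd)² + (ad − bc)²:
  13 · 97 = 1261: from (2² + 3²)(4² + 9²), take (2·4 − 3·9, 2·9 + 3·4) = (8 − 27, 18 + 12) = (-19, 30); dropping signs (only squares matter) gives (19, 30); check 19² + 30² = 361 + 900 = 1261 ✓.
  Scale by k = 2: (2·19, 2·30) = (38, 60).
Step 4: Order so x ≤ y and verify: 38² + 60² = 1444 + 3600 = 5044 = n. ✓

n = 5044 = 38² + 60² (one valid representation with x ≤ y).


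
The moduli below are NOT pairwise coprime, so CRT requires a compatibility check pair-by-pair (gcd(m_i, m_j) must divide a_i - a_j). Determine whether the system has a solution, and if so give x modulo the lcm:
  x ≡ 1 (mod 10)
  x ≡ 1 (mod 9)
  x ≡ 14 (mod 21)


Moduli 10, 9, 21 are not pairwise coprime, so CRT works modulo lcm(m_i) when all pairwise compatibility conditions hold.
Pairwise compatibility: gcd(m_i, m_j) must divide a_i - a_j for every pair.
Merge one congruence at a time:
  Start: x ≡ 1 (mod 10).
  Combine with x ≡ 1 (mod 9): gcd(10, 9) = 1; 1 - 1 = 0, which IS divisible by 1, so compatible.
    Write x = 1 + 10·t and substitute into x ≡ 1 (mod 9): 10·t ≡ 1 − 1 = 0 (mod 9).
    Reduce coefficients mod 9: 1·t ≡ 0 (mod 9).
    So t ≡ 0 (mod 9).
    Then x = 1 + 10·0 = 1, valid modulo lcm(10, 9) = 90: x ≡ 1 (mod 90).
  Combine with x ≡ 14 (mod 21): gcd(90, 21) = 3, and 14 - 1 = 13 is NOT divisible by 3.
    ⇒ system is inconsistent (no integer solution).

No solution (the system is inconsistent).


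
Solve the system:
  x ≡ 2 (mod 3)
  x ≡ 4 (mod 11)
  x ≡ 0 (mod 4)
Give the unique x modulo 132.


Moduli 3, 11, 4 are pairwise coprime; by CRT there is a unique solution modulo M = 3 · 11 · 4 = 132.
Solve pairwise, accumulating the modulus:
  Start with x ≡ 2 (mod 3).
  Combine with x ≡ 4 (mod 11): since gcd(3, 11) = 1, we get a unique residue mod 33.
    Write x = 2 + 3·t and substitute into x ≡ 4 (mod 11): 3·t ≡ 4 − 2 = 2 (mod 11).
    The inverse of 3 mod 11 is 4 (since 3·4 = 12 = 1·11 + 1), so t ≡ 4·2 = 8 ≡ 8 (mod 11).
    Then x = 2 + 3·8 = 26, valid modulo lcm(3, 11) = 33: x ≡ 26 (mod 33).
  Combine with x ≡ 0 (mod 4): since gcd(33, 4) = 1, we get a unique residue mod 132.
    Write x = 26 + 33·t and substitute into x ≡ 0 (mod 4): 33·t ≡ 0 − 26 = -26 (mod 4).
    Reduce coefficients mod 4: 1·t ≡ 2 (mod 4).
    So t ≡ 2 (mod 4).
    Then x = 26 + 33·2 = 92, valid modulo lcm(33, 4) = 132: x ≡ 92 (mod 132).
Verify: 92 mod 3 = 2 ✓, 92 mod 11 = 4 ✓, 92 mod 4 = 0 ✓.

x ≡ 92 (mod 132).


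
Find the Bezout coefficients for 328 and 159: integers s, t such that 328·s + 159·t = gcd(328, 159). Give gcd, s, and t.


Euclidean algorithm on (328, 159) — divide until remainder is 0:
  328 = 2 · 159 + 10
  159 = 15 · 10 + 9
  10 = 1 · 9 + 1
  9 = 9 · 1 + 0
gcd(328, 159) = 1.
Track Bezout coefficients alongside the remainders: start with r₀ = 328 = a·1 + b·0 (s = 1, t = 0) and r₁ = 159 = a·0 + b·1 (s = 0, t = 1); each new remainder r_{k+1} = r_{k-1} − q_k·r_k inherits s_{k+1} = s_{k-1} − q_k·s_k, t_{k+1} = t_{k-1} − q_k·t_k, so r_k = a·s_k + b·t_k at every step:
  q = 2: r = 10, s = 1 − 2·0 = 1, t = 0 − 2·1 = -2  (check: 328·1 + 159·(-2) = 10)
  q = 15: r = 9, s = 0 − 15·1 = -15, t = 1 − 15·(-2) = 31  (check: 328·(-15) + 159·31 = 9)
  q = 1: r = 1, s = 1 − 1·(-15) = 16, t = -2 − 1·31 = -33  (check: 328·16 + 159·(-33) = 1)
The row with r = 1 (the gcd) gives the Bezout coefficients s = 16, t = -33.
Result: 328 · (16) + 159 · (-33) = 1.

gcd(328, 159) = 1; s = 16, t = -33 (check: 328·16 + 159·(-33) = 1).


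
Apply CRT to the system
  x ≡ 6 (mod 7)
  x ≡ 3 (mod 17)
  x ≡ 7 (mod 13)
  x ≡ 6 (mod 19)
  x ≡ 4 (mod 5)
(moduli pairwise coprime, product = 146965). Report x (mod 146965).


Product of moduli M = 7 · 17 · 13 · 19 · 5 = 146965.
Merge one congruence at a time:
  Start: x ≡ 6 (mod 7).
  Combine with x ≡ 3 (mod 17); new modulus lcm = 119.
    Write x = 6 + 7·t and substitute into x ≡ 3 (mod 17): 7·t ≡ 3 − 6 = -3 (mod 17).
    Reduce coefficients mod 17: 7·t ≡ 14 (mod 17).
    The inverse of 7 mod 17 is 5 (since 7·5 = 35 = 2·17 + 1), so t ≡ 5·14 = 70 ≡ 2 (mod 17).
    Then x = 6 + 7·2 = 20, valid modulo lcm(7, 17) = 119: x ≡ 20 (mod 119).
  Combine with x ≡ 7 (mod 13); new modulus lcm = 1547.
    Write x = 20 + 119·t and substitute into x ≡ 7 (mod 13): 119·t ≡ 7 − 20 = -13 (mod 13).
    Reduce coefficients mod 13: 2·t ≡ 0 (mod 13).
    The inverse of 2 mod 13 is 7 (since 2·7 = 14 = 1·13 + 1), so t ≡ 7·0 = 0 ≡ 0 (mod 13).
    Then x = 20 + 119·0 = 20, valid modulo lcm(119, 13) = 1547: x ≡ 20 (mod 1547).
  Combine with x ≡ 6 (mod 19); new modulus lcm = 29393.
    Write x = 20 + 1547·t and substitute into x ≡ 6 (mod 19): 1547·t ≡ 6 − 20 = -14 (mod 19).
    Reduce coefficients mod 19: 8·t ≡ 5 (mod 19).
    The inverse of 8 mod 19 is 12 (since 8·12 = 96 = 5·19 + 1), so t ≡ 12·5 = 60 ≡ 3 (mod 19).
    Then x = 20 + 1547·3 = 4661, valid modulo lcm(1547, 19) = 29393: x ≡ 4661 (mod 29393).
  Combine with x ≡ 4 (mod 5); new modulus lcm = 146965.
    Write x = 4661 + 29393·t and substitute into x ≡ 4 (mod 5): 29393·t ≡ 4 − 4661 = -4657 (mod 5).
    Reduce coefficients mod 5: 3·t ≡ 3 (mod 5).
    The inverse of 3 mod 5 is 2 (since 3·2 = 6 = 1·5 + 1), so t ≡ 2·3 = 6 ≡ 1 (mod 5).
    Then x = 4661 + 29393·1 = 34054, valid modulo lcm(29393, 5) = 146965: x ≡ 34054 (mod 146965).
Verify against each original: 34054 mod 7 = 6, 34054 mod 17 = 3, 34054 mod 13 = 7, 34054 mod 19 = 6, 34054 mod 5 = 4.

x ≡ 34054 (mod 146965).


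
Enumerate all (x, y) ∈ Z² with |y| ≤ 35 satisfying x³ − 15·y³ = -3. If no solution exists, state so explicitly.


The equation is x³ - 15y³ = -3. For fixed y, x³ = 15·y³ − 3, so a solution requires the RHS to be a perfect cube.
Strategy: iterate y from -35 to 35, compute RHS = 15·y³ − 3, and check whether it is a (positive or negative) perfect cube.
Check small values of y:
  y = 0: RHS = -3 is not a perfect cube.
  y = 1: RHS = 12 is not a perfect cube.
  y = -1: RHS = -18 is not a perfect cube.
  y = 2: RHS = 117 is not a perfect cube.
  y = -2: RHS = -123 is not a perfect cube.
  y = 3: RHS = 402 is not a perfect cube.
  y = -3: RHS = -408 is not a perfect cube.
Continuing the search up to |y| = 35 finds no solutions either.
No (x, y) in the scanned range satisfies the equation.

No integer solutions with |y| ≤ 35.


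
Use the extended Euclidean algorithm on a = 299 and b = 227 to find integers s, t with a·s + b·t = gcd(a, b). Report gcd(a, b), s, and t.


Euclidean algorithm on (299, 227) — divide until remainder is 0:
  299 = 1 · 227 + 72
  227 = 3 · 72 + 11
  72 = 6 · 11 + 6
  11 = 1 · 6 + 5
  6 = 1 · 5 + 1
  5 = 5 · 1 + 0
gcd(299, 227) = 1.
Track Bezout coefficients alongside the remainders: start with r₀ = 299 = a·1 + b·0 (s = 1, t = 0) and r₁ = 227 = a·0 + b·1 (s = 0, t = 1); each new remainder r_{k+1} = r_{k-1} − q_k·r_k inherits s_{k+1} = s_{k-1} − q_k·s_k, t_{k+1} = t_{k-1} − q_k·t_k, so r_k = a·s_k + b·t_k at every step:
  q = 1: r = 72, s = 1 − 1·0 = 1, t = 0 − 1·1 = -1  (check: 299·1 + 227·(-1) = 72)
  q = 3: r = 11, s = 0 − 3·1 = -3, t = 1 − 3·(-1) = 4  (check: 299·(-3) + 227·4 = 11)
  q = 6: r = 6, s = 1 − 6·(-3) = 19, t = -1 − 6·4 = -25  (check: 299·19 + 227·(-25) = 6)
  q = 1: r = 5, s = -3 − 1·19 = -22, t = 4 − 1·(-25) = 29  (check: 299·(-22) + 227·29 = 5)
  q = 1: r = 1, s = 19 − 1·(-22) = 41, t = -25 − 1·29 = -54  (check: 299·41 + 227·(-54) = 1)
The row with r = 1 (the gcd) gives the Bezout coefficients s = 41, t = -54.
Result: 299 · (41) + 227 · (-54) = 1.

gcd(299, 227) = 1; s = 41, t = -54 (check: 299·41 + 227·(-54) = 1).


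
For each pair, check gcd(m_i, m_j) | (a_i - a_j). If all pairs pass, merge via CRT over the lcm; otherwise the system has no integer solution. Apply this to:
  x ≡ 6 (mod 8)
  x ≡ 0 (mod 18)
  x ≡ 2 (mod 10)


Moduli 8, 18, 10 are not pairwise coprime, so CRT works modulo lcm(m_i) when all pairwise compatibility conditions hold.
Pairwise compatibility: gcd(m_i, m_j) must divide a_i - a_j for every pair.
Merge one congruence at a time:
  Start: x ≡ 6 (mod 8).
  Combine with x ≡ 0 (mod 18): gcd(8, 18) = 2; 0 - 6 = -6, which IS divisible by 2, so compatible.
    Write x = 6 + 8·t and substitute into x ≡ 0 (mod 18): 8·t ≡ 0 − 6 = -6 (mod 18).
    Divide the congruence (and modulus) by g = 2: 4·t ≡ -3 (mod 9).
    Reduce coefficients mod 9: 4·t ≡ 6 (mod 9).
    The inverse of 4 mod 9 is 7 (since 4·7 = 28 = 3·9 + 1), so t ≡ 7·6 = 42 ≡ 6 (mod 9).
    Then x = 6 + 8·6 = 54, valid modulo lcm(8, 18) = 72: x ≡ 54 (mod 72).
  Combine with x ≡ 2 (mod 10): gcd(72, 10) = 2; 2 - 54 = -52, which IS divisible by 2, so compatible.
    Write x = 54 + 72·t and substitute into x ≡ 2 (mod 10): 72·t ≡ 2 − 54 = -52 (mod 10).
    Divide the congruence (and modulus) by g = 2: 36·t ≡ -26 (mod 5).
    Reduce coefficients mod 5: 1·t ≡ 4 (mod 5).
    So t ≡ 4 (mod 5).
    Then x = 54 + 72·4 = 342, valid modulo lcm(72, 10) = 360: x ≡ 342 (mod 360).
Verify: 342 mod 8 = 6, 342 mod 18 = 0, 342 mod 10 = 2.

x ≡ 342 (mod 360).


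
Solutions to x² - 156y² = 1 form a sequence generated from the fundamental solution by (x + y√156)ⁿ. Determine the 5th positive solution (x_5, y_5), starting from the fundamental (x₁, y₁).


Step 1: Find the fundamental solution (x₁, y₁) of x² - 156y² = 1.
  Expand √156 as a continued fraction. a₀ = ⌊√156⌋ = 12; iterate m_{k+1} = d_k·a_k − m_k, d_{k+1} = (156 − m_{k+1}²)/d_k, a_{k+1} = ⌊(a₀ + m_{k+1})/d_{k+1}⌋ (starting m₀ = 0, d₀ = 1), with convergents p_k = a_k·p_{k-1} + p_{k-2}, q_k = a_k·q_{k-1} + q_{k-2} (p₋₁ = 1, q₋₁ = 0):
  k = 0: a₀ = 12; p₀/q₀ = 12/1; p₀² − 156·q₀² = 144 − 156 = -12.
  k = 1: m = 12, d = 12, a = ⌊(12 + 12)/12⌋ = 2; p/q = (2·12 + 1)/(2·1 + 0) = 25/2; p² − 156·q² = 625 − 624 = 1.
  The first convergent with p² − 156·q² = 1 gives the fundamental solution (x₁, y₁) = (25, 2).
Step 2: Apply the recurrence (x_{n+1}, y_{n+1}) = (x₁x_n + 156y₁y_n, x₁y_n + y₁x_n) repeatedly.
  From (x_1, y_1) = (25, 2): x_2 = 25·25 + 156·2·2 = 1249; y_2 = 25·2 + 2·25 = 100.
  From (x_2, y_2) = (1249, 100): x_3 = 25·1249 + 156·2·100 = 62425; y_3 = 25·100 + 2·1249 = 4998.
  From (x_3, y_3) = (62425, 4998): x_4 = 25·62425 + 156·2·4998 = 3120001; y_4 = 25·4998 + 2·62425 = 249800.
  From (x_4, y_4) = (3120001, 249800): x_5 = 25·3120001 + 156·2·249800 = 155937625; y_5 = 25·249800 + 2·3120001 = 12485002.
Step 3: Verify x_5² - 156·y_5² = 24316542890640625 - 24316542890640624 = 1 (should be 1). ✓

(x_1, y_1) = (25, 2); (x_5, y_5) = (155937625, 12485002).


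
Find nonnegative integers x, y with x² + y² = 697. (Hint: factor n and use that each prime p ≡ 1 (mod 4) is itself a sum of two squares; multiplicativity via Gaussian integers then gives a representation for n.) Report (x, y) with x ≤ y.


Step 1: Factor n = 697 = 17 · 41.
Step 2: Check the mod-4 condition on each prime factor: 17 ≡ 1 (mod 4), exponent 1; 41 ≡ 1 (mod 4), exponent 1.
All primes ≡ 3 (mod 4) appear to even exponent (or don't appear), so by the two-squares theorem n IS expressible as a sum of two squares.
Step 3: Build a representation. Here n = 17 · 41 is a product of primes ≡ 1 (mod 4). Each prime p ≡ 1 (mod 4) is itself a sum of two squares; find a² by testing p − a² for a perfect square:
  17: 17 − 1² = 16 = 4² ⇒ 17 = 1² + 4².
  41: 41 − 1² = 40, 41 − 2² = 37, 41 − 3² = 32, 41 − 4² = 25 = 5² ⇒ 41 = 4² + 5².
  Combine using the Brahmagupta–Fibonacci identity (a² + b²)(c² + d²) = (ac − bd)² + (ad + bc)² = (ac + bd)² + (ad − bc)²:
  17 · 41 = 697: from (1² + 4²)(4² + 5²), take (1·4 − 4·5, 1·5 + 4·4) = (4 − 20, 5 + 16) = (-16, 21); dropping signs (only squares matter) gives (16, 21); check 16² + 21² = 256 + 441 = 697 ✓.
Step 4: Order so x ≤ y and verify: 16² + 21² = 256 + 441 = 697 = n. ✓

n = 697 = 16² + 21² (one valid representation with x ≤ y).


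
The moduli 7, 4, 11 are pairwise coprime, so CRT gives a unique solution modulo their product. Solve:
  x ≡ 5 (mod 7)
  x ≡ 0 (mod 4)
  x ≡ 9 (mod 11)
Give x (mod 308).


Moduli 7, 4, 11 are pairwise coprime; by CRT there is a unique solution modulo M = 7 · 4 · 11 = 308.
Solve pairwise, accumulating the modulus:
  Start with x ≡ 5 (mod 7).
  Combine with x ≡ 0 (mod 4): since gcd(7, 4) = 1, we get a unique residue mod 28.
    Write x = 5 + 7·t and substitute into x ≡ 0 (mod 4): 7·t ≡ 0 − 5 = -5 (mod 4).
    Reduce coefficients mod 4: 3·t ≡ 3 (mod 4).
    The inverse of 3 mod 4 is 3 (since 3·3 = 9 = 2·4 + 1), so t ≡ 3·3 = 9 ≡ 1 (mod 4).
    Then x = 5 + 7·1 = 12, valid modulo lcm(7, 4) = 28: x ≡ 12 (mod 28).
  Combine with x ≡ 9 (mod 11): since gcd(28, 11) = 1, we get a unique residue mod 308.
    Write x = 12 + 28·t and substitute into x ≡ 9 (mod 11): 28·t ≡ 9 − 12 = -3 (mod 11).
    Reduce coefficients mod 11: 6·t ≡ 8 (mod 11).
    The inverse of 6 mod 11 is 2 (since 6·2 = 12 = 1·11 + 1), so t ≡ 2·8 = 16 ≡ 5 (mod 11).
    Then x = 12 + 28·5 = 152, valid modulo lcm(28, 11) = 308: x ≡ 152 (mod 308).
Verify: 152 mod 7 = 5 ✓, 152 mod 4 = 0 ✓, 152 mod 11 = 9 ✓.

x ≡ 152 (mod 308).


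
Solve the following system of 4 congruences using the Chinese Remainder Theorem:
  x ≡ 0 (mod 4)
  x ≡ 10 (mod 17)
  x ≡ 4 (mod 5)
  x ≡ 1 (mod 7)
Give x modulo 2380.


Product of moduli M = 4 · 17 · 5 · 7 = 2380.
Merge one congruence at a time:
  Start: x ≡ 0 (mod 4).
  Combine with x ≡ 10 (mod 17); new modulus lcm = 68.
    Write x = 0 + 4·t and substitute into x ≡ 10 (mod 17): 4·t ≡ 10 − 0 = 10 (mod 17).
    The inverse of 4 mod 17 is 13 (since 4·13 = 52 = 3·17 + 1), so t ≡ 13·10 = 130 ≡ 11 (mod 17).
    Then x = 0 + 4·11 = 44, valid modulo lcm(4, 17) = 68: x ≡ 44 (mod 68).
  Combine with x ≡ 4 (mod 5); new modulus lcm = 340.
    Write x = 44 + 68·t and substitute into x ≡ 4 (mod 5): 68·t ≡ 4 − 44 = -40 (mod 5).
    Reduce coefficients mod 5: 3·t ≡ 0 (mod 5).
    The inverse of 3 mod 5 is 2 (since 3·2 = 6 = 1·5 + 1), so t ≡ 2·0 = 0 ≡ 0 (mod 5).
    Then x = 44 + 68·0 = 44, valid modulo lcm(68, 5) = 340: x ≡ 44 (mod 340).
  Combine with x ≡ 1 (mod 7); new modulus lcm = 2380.
    Write x = 44 + 340·t and substitute into x ≡ 1 (mod 7): 340·t ≡ 1 − 44 = -43 (mod 7).
    Reduce coefficients mod 7: 4·t ≡ 6 (mod 7).
    The inverse of 4 mod 7 is 2 (since 4·2 = 8 = 1·7 + 1), so t ≡ 2·6 = 12 ≡ 5 (mod 7).
    Then x = 44 + 340·5 = 1744, valid modulo lcm(340, 7) = 2380: x ≡ 1744 (mod 2380).
Verify against each original: 1744 mod 4 = 0, 1744 mod 17 = 10, 1744 mod 5 = 4, 1744 mod 7 = 1.

x ≡ 1744 (mod 2380).


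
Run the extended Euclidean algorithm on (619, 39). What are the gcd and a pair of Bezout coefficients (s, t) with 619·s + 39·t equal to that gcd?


Euclidean algorithm on (619, 39) — divide until remainder is 0:
  619 = 15 · 39 + 34
  39 = 1 · 34 + 5
  34 = 6 · 5 + 4
  5 = 1 · 4 + 1
  4 = 4 · 1 + 0
gcd(619, 39) = 1.
Track Bezout coefficients alongside the remainders: start with r₀ = 619 = a·1 + b·0 (s = 1, t = 0) and r₁ = 39 = a·0 + b·1 (s = 0, t = 1); each new remainder r_{k+1} = r_{k-1} − q_k·r_k inherits s_{k+1} = s_{k-1} − q_k·s_k, t_{k+1} = t_{k-1} − q_k·t_k, so r_k = a·s_k + b·t_k at every step:
  q = 15: r = 34, s = 1 − 15·0 = 1, t = 0 − 15·1 = -15  (check: 619·1 + 39·(-15) = 34)
  q = 1: r = 5, s = 0 − 1·1 = -1, t = 1 − 1·(-15) = 16  (check: 619·(-1) + 39·16 = 5)
  q = 6: r = 4, s = 1 − 6·(-1) = 7, t = -15 − 6·16 = -111  (check: 619·7 + 39·(-111) = 4)
  q = 1: r = 1, s = -1 − 1·7 = -8, t = 16 − 1·(-111) = 127  (check: 619·(-8) + 39·127 = 1)
The row with r = 1 (the gcd) gives the Bezout coefficients s = -8, t = 127.
Result: 619 · (-8) + 39 · (127) = 1.

gcd(619, 39) = 1; s = -8, t = 127 (check: 619·(-8) + 39·127 = 1).


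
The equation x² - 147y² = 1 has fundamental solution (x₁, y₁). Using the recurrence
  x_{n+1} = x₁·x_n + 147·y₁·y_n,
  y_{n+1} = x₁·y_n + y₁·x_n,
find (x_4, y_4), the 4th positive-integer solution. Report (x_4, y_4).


Step 1: Find the fundamental solution (x₁, y₁) of x² - 147y² = 1.
  Expand √147 as a continued fraction. a₀ = ⌊√147⌋ = 12; iterate m_{k+1} = d_k·a_k − m_k, d_{k+1} = (147 − m_{k+1}²)/d_k, a_{k+1} = ⌊(a₀ + m_{k+1})/d_{k+1}⌋ (starting m₀ = 0, d₀ = 1), with convergents p_k = a_k·p_{k-1} + p_{k-2}, q_k = a_k·q_{k-1} + q_{k-2} (p₋₁ = 1, q₋₁ = 0):
  k = 0: a₀ = 12; p₀/q₀ = 12/1; p₀² − 147·q₀² = 144 − 147 = -3.
  k = 1: m = 12, d = 3, a = ⌊(12 + 12)/3⌋ = 8; p/q = (8·12 + 1)/(8·1 + 0) = 97/8; p² − 147·q² = 9409 − 9408 = 1.
  The first convergent with p² − 147·q² = 1 gives the fundamental solution (x₁, y₁) = (97, 8).
Step 2: Apply the recurrence (x_{n+1}, y_{n+1}) = (x₁x_n + 147y₁y_n, x₁y_n + y₁x_n) repeatedly.
  From (x_1, y_1) = (97, 8): x_2 = 97·97 + 147·8·8 = 18817; y_2 = 97·8 + 8·97 = 1552.
  From (x_2, y_2) = (18817, 1552): x_3 = 97·18817 + 147·8·1552 = 3650401; y_3 = 97·1552 + 8·18817 = 301080.
  From (x_3, y_3) = (3650401, 301080): x_4 = 97·3650401 + 147·8·301080 = 708158977; y_4 = 97·301080 + 8·3650401 = 58407968.
Step 3: Verify x_4² - 147·y_4² = 501489136705686529 - 501489136705686528 = 1 (should be 1). ✓

(x_1, y_1) = (97, 8); (x_4, y_4) = (708158977, 58407968).


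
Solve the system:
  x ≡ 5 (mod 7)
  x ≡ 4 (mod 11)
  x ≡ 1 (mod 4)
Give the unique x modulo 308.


Moduli 7, 11, 4 are pairwise coprime; by CRT there is a unique solution modulo M = 7 · 11 · 4 = 308.
Solve pairwise, accumulating the modulus:
  Start with x ≡ 5 (mod 7).
  Combine with x ≡ 4 (mod 11): since gcd(7, 11) = 1, we get a unique residue mod 77.
    Write x = 5 + 7·t and substitute into x ≡ 4 (mod 11): 7·t ≡ 4 − 5 = -1 (mod 11).
    Reduce coefficients mod 11: 7·t ≡ 10 (mod 11).
    The inverse of 7 mod 11 is 8 (since 7·8 = 56 = 5·11 + 1), so t ≡ 8·10 = 80 ≡ 3 (mod 11).
    Then x = 5 + 7·3 = 26, valid modulo lcm(7, 11) = 77: x ≡ 26 (mod 77).
  Combine with x ≡ 1 (mod 4): since gcd(77, 4) = 1, we get a unique residue mod 308.
    Write x = 26 + 77·t and substitute into x ≡ 1 (mod 4): 77·t ≡ 1 − 26 = -25 (mod 4).
    Reduce coefficients mod 4: 1·t ≡ 3 (mod 4).
    So t ≡ 3 (mod 4).
    Then x = 26 + 77·3 = 257, valid modulo lcm(77, 4) = 308: x ≡ 257 (mod 308).
Verify: 257 mod 7 = 5 ✓, 257 mod 11 = 4 ✓, 257 mod 4 = 1 ✓.

x ≡ 257 (mod 308).


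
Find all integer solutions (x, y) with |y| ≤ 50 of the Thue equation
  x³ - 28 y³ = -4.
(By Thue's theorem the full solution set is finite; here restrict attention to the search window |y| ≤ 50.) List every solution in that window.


The equation is x³ - 28y³ = -4. For fixed y, x³ = 28·y³ − 4, so a solution requires the RHS to be a perfect cube.
Strategy: iterate y from -50 to 50, compute RHS = 28·y³ − 4, and check whether it is a (positive or negative) perfect cube.
Check small values of y:
  y = 0: RHS = -4 is not a perfect cube.
  y = 1: RHS = 24 is not a perfect cube.
  y = -1: RHS = -32 is not a perfect cube.
  y = 2: RHS = 220 is not a perfect cube.
  y = -2: RHS = -228 is not a perfect cube.
  y = 3: RHS = 752 is not a perfect cube.
  y = -3: RHS = -760 is not a perfect cube.
Continuing the search up to |y| = 50 finds no solutions either.
No (x, y) in the scanned range satisfies the equation.

No integer solutions with |y| ≤ 50.


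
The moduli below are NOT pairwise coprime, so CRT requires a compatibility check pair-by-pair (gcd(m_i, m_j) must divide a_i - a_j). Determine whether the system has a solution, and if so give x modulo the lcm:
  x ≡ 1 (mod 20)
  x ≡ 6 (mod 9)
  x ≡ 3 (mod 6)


Moduli 20, 9, 6 are not pairwise coprime, so CRT works modulo lcm(m_i) when all pairwise compatibility conditions hold.
Pairwise compatibility: gcd(m_i, m_j) must divide a_i - a_j for every pair.
Merge one congruence at a time:
  Start: x ≡ 1 (mod 20).
  Combine with x ≡ 6 (mod 9): gcd(20, 9) = 1; 6 - 1 = 5, which IS divisible by 1, so compatible.
    Write x = 1 + 20·t and substitute into x ≡ 6 (mod 9): 20·t ≡ 6 − 1 = 5 (mod 9).
    Reduce coefficients mod 9: 2·t ≡ 5 (mod 9).
    The inverse of 2 mod 9 is 5 (since 2·5 = 10 = 1·9 + 1), so t ≡ 5·5 = 25 ≡ 7 (mod 9).
    Then x = 1 + 20·7 = 141, valid modulo lcm(20, 9) = 180: x ≡ 141 (mod 180).
  Combine with x ≡ 3 (mod 6): gcd(180, 6) = 6; 3 - 141 = -138, which IS divisible by 6, so compatible.
    Write x = 141 + 180·t and substitute into x ≡ 3 (mod 6): 180·t ≡ 3 − 141 = -138 (mod 6).
    Divide the congruence (and modulus) by g = 6: 30·t ≡ -23 (mod 1).
    Modulo 1 every t works; take t = 0.
    Then x = 141 + 180·0 = 141, valid modulo lcm(180, 6) = 180: x ≡ 141 (mod 180).
Verify: 141 mod 20 = 1, 141 mod 9 = 6, 141 mod 6 = 3.

x ≡ 141 (mod 180).


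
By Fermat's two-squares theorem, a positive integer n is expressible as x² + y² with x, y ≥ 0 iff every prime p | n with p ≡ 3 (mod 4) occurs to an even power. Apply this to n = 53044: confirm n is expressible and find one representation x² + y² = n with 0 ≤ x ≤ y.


Step 1: Factor n = 53044 = 2^2 · 89 · 149.
Step 2: Check the mod-4 condition on each prime factor: 2 = 2 (special); 89 ≡ 1 (mod 4), exponent 1; 149 ≡ 1 (mod 4), exponent 1.
All primes ≡ 3 (mod 4) appear to even exponent (or don't appear), so by the two-squares theorem n IS expressible as a sum of two squares.
Step 3: Build a representation. Group n = k² · m with k = 2 and m = 89 · 149 = 13261 (a product of primes ≡ 1 (mod 4)); a representation of m scales to one of n via (k·x)² + (k·y)² = k²(x² + y²). Each prime p ≡ 1 (mod 4) is itself a sum of two squares; find a² by testing p − a² for a perfect square:
  89: 89 − 1² = 88, 89 − 2² = 85, 89 − 3² = 80, 89 − 4² = 73, 89 − 5² = 64 = 8² ⇒ 89 = 5² + 8².
  149: 149 − 1² = 148, 149 − 2² = 145, 149 − 3² = 140, 149 − 4² = 133, 149 − 5² = 124, 149 − 6² = 113, 149 − 7² = 100 = 10² ⇒ 149 = 7² + 10².
  Combine using the Brahmagupta–Fibonacci identity (a² + b²)(c² + d²) = (ac − bd)² + (ad + bc)² = (ac + bd)² + (ad − bc)²:
  89 · 149 = 13261: from (5² + 8²)(7² + 10²), take (5·7 − 8·10, 5·10 + 8·7) = (35 − 80, 50 + 56) = (-45, 106); dropping signs (only squares matter) gives (45, 106); check 45² + 106² = 2025 + 11236 = 13261 ✓.
  Scale by k = 2: (2·45, 2·106) = (90, 212).
Step 4: Order so x ≤ y and verify: 90² + 212² = 8100 + 44944 = 53044 = n. ✓

n = 53044 = 90² + 212² (one valid representation with x ≤ y).


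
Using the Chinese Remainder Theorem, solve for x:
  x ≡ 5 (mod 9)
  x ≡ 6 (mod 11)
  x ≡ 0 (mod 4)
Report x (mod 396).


Moduli 9, 11, 4 are pairwise coprime; by CRT there is a unique solution modulo M = 9 · 11 · 4 = 396.
Solve pairwise, accumulating the modulus:
  Start with x ≡ 5 (mod 9).
  Combine with x ≡ 6 (mod 11): since gcd(9, 11) = 1, we get a unique residue mod 99.
    Write x = 5 + 9·t and substitute into x ≡ 6 (mod 11): 9·t ≡ 6 − 5 = 1 (mod 11).
    The inverse of 9 mod 11 is 5 (since 9·5 = 45 = 4·11 + 1), so t ≡ 5·1 = 5 ≡ 5 (mod 11).
    Then x = 5 + 9·5 = 50, valid modulo lcm(9, 11) = 99: x ≡ 50 (mod 99).
  Combine with x ≡ 0 (mod 4): since gcd(99, 4) = 1, we get a unique residue mod 396.
    Write x = 50 + 99·t and substitute into x ≡ 0 (mod 4): 99·t ≡ 0 − 50 = -50 (mod 4).
    Reduce coefficients mod 4: 3·t ≡ 2 (mod 4).
    The inverse of 3 mod 4 is 3 (since 3·3 = 9 = 2·4 + 1), so t ≡ 3·2 = 6 ≡ 2 (mod 4).
    Then x = 50 + 99·2 = 248, valid modulo lcm(99, 4) = 396: x ≡ 248 (mod 396).
Verify: 248 mod 9 = 5 ✓, 248 mod 11 = 6 ✓, 248 mod 4 = 0 ✓.

x ≡ 248 (mod 396).


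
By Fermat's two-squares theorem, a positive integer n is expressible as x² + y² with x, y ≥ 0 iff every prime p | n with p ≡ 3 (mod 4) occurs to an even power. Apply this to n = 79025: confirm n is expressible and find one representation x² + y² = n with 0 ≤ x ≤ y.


Step 1: Factor n = 79025 = 5^2 · 29 · 109.
Step 2: Check the mod-4 condition on each prime factor: 5 ≡ 1 (mod 4), exponent 2; 29 ≡ 1 (mod 4), exponent 1; 109 ≡ 1 (mod 4), exponent 1.
All primes ≡ 3 (mod 4) appear to even exponent (or don't appear), so by the two-squares theorem n IS expressible as a sum of two squares.
Step 3: Build a representation. Group n = k² · m with k = 5 and m = 29 · 109 = 3161 (a product of primes ≡ 1 (mod 4)); a representation of m scales to one of n via (k·x)² + (k·y)² = k²(x² + y²). Each prime p ≡ 1 (mod 4) is itself a sum of two squares; find a² by testing p − a² for a perfect square:
  29: 29 − 1² = 28, 29 − 2² = 25 = 5² ⇒ 29 = 2² + 5².
  109: 109 − 1² = 108, 109 − 2² = 105, 109 − 3² = 100 = 10² ⇒ 109 = 3² + 10².
  Combine using the Brahmagupta–Fibonacci identity (a² + b²)(c² + d²) = (ac − bd)² + (ad + bc)² = (ac + bd)² + (ad − bc)²:
  29 · 109 = 3161: from (2² + 5²)(3² + 10²), take (2·3 − 5·10, 2·10 + 5·3) = (6 − 50, 20 + 15) = (-44, 35); dropping signs (only squares matter) gives (44, 35); check 44² + 35² = 1936 + 1225 = 3161 ✓.
  Scale by k = 5: (5·44, 5·35) = (220, 175).
Step 4: Order so x ≤ y and verify: 175² + 220² = 30625 + 48400 = 79025 = n. ✓

n = 79025 = 175² + 220² (one valid representation with x ≤ y).


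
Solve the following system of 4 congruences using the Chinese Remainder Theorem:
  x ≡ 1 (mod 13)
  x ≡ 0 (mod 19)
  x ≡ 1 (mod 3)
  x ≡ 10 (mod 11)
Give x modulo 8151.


Product of moduli M = 13 · 19 · 3 · 11 = 8151.
Merge one congruence at a time:
  Start: x ≡ 1 (mod 13).
  Combine with x ≡ 0 (mod 19); new modulus lcm = 247.
    Write x = 1 + 13·t and substitute into x ≡ 0 (mod 19): 13·t ≡ 0 − 1 = -1 (mod 19).
    Reduce coefficients mod 19: 13·t ≡ 18 (mod 19).
    The inverse of 13 mod 19 is 3 (since 13·3 = 39 = 2·19 + 1), so t ≡ 3·18 = 54 ≡ 16 (mod 19).
    Then x = 1 + 13·16 = 209, valid modulo lcm(13, 19) = 247: x ≡ 209 (mod 247).
  Combine with x ≡ 1 (mod 3); new modulus lcm = 741.
    Write x = 209 + 247·t and substitute into x ≡ 1 (mod 3): 247·t ≡ 1 − 209 = -208 (mod 3).
    Reduce coefficients mod 3: 1·t ≡ 2 (mod 3).
    So t ≡ 2 (mod 3).
    Then x = 209 + 247·2 = 703, valid modulo lcm(247, 3) = 741: x ≡ 703 (mod 741).
  Combine with x ≡ 10 (mod 11); new modulus lcm = 8151.
    Write x = 703 + 741·t and substitute into x ≡ 10 (mod 11): 741·t ≡ 10 − 703 = -693 (mod 11).
    Reduce coefficients mod 11: 4·t ≡ 0 (mod 11).
    The inverse of 4 mod 11 is 3 (since 4·3 = 12 = 1·11 + 1), so t ≡ 3·0 = 0 ≡ 0 (mod 11).
    Then x = 703 + 741·0 = 703, valid modulo lcm(741, 11) = 8151: x ≡ 703 (mod 8151).
Verify against each original: 703 mod 13 = 1, 703 mod 19 = 0, 703 mod 3 = 1, 703 mod 11 = 10.

x ≡ 703 (mod 8151).


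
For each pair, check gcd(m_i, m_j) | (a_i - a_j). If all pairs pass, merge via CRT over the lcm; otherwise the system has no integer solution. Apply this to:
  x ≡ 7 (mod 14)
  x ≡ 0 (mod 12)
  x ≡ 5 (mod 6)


Moduli 14, 12, 6 are not pairwise coprime, so CRT works modulo lcm(m_i) when all pairwise compatibility conditions hold.
Pairwise compatibility: gcd(m_i, m_j) must divide a_i - a_j for every pair.
Merge one congruence at a time:
  Start: x ≡ 7 (mod 14).
  Combine with x ≡ 0 (mod 12): gcd(14, 12) = 2, and 0 - 7 = -7 is NOT divisible by 2.
    ⇒ system is inconsistent (no integer solution).

No solution (the system is inconsistent).


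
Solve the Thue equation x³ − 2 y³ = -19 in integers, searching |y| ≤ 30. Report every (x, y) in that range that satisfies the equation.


The equation is x³ - 2y³ = -19. For fixed y, x³ = 2·y³ − 19, so a solution requires the RHS to be a perfect cube.
Strategy: iterate y from -30 to 30, compute RHS = 2·y³ − 19, and check whether it is a (positive or negative) perfect cube.
Check small values of y:
  y = 0: RHS = -19 is not a perfect cube.
  y = 1: RHS = -17 is not a perfect cube.
  y = -1: RHS = -21 is not a perfect cube.
  y = 2: RHS = -3 is not a perfect cube.
  y = -2: RHS = -35 is not a perfect cube.
  y = 3: RHS = 35 is not a perfect cube.
  y = -3: RHS = -73 is not a perfect cube.
Continuing the search up to |y| = 30 finds no solutions either.
No (x, y) in the scanned range satisfies the equation.

No integer solutions with |y| ≤ 30.


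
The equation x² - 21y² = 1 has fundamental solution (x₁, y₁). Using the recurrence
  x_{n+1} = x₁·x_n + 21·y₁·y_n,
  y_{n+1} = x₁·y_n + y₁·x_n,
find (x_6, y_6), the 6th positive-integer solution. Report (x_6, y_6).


Step 1: Find the fundamental solution (x₁, y₁) of x² - 21y² = 1.
  Expand √21 as a continued fraction. a₀ = ⌊√21⌋ = 4; iterate m_{k+1} = d_k·a_k − m_k, d_{k+1} = (21 − m_{k+1}²)/d_k, a_{k+1} = ⌊(a₀ + m_{k+1})/d_{k+1}⌋ (starting m₀ = 0, d₀ = 1), with convergents p_k = a_k·p_{k-1} + p_{k-2}, q_k = a_k·q_{k-1} + q_{k-2} (p₋₁ = 1, q₋₁ = 0):
  k = 0: a₀ = 4; p₀/q₀ = 4/1; p₀² − 21·q₀² = 16 − 21 = -5.
  k = 1: m = 4, d = 5, a = ⌊(4 + 4)/5⌋ = 1; p/q = (1·4 + 1)/(1·1 + 0) = 5/1; p² − 21·q² = 25 − 21 = 4.
  k = 2: m = 1, d = 4, a = ⌊(4 + 1)/4⌋ = 1; p/q = (1·5 + 4)/(1·1 + 1) = 9/2; p² − 21·q² = 81 − 84 = -3.
  k = 3: m = 3, d = 3, a = ⌊(4 + 3)/3⌋ = 2; p/q = (2·9 + 5)/(2·2 + 1) = 23/5; p² − 21·q² = 529 − 525 = 4.
  k = 4: m = 3, d = 4, a = ⌊(4 + 3)/4⌋ = 1; p/q = (1·23 + 9)/(1·5 + 2) = 32/7; p² − 21·q² = 1024 − 1029 = -5.
  k = 5: m = 1, d = 5, a = ⌊(4 + 1)/5⌋ = 1; p/q = (1·32 + 23)/(1·7 + 5) = 55/12; p² − 21·q² = 3025 − 3024 = 1.
  The first convergent with p² − 21·q² = 1 gives the fundamental solution (x₁, y₁) = (55, 12).
Step 2: Apply the recurrence (x_{n+1}, y_{n+1}) = (x₁x_n + 21y₁y_n, x₁y_n + y₁x_n) repeatedly.
  From (x_1, y_1) = (55, 12): x_2 = 55·55 + 21·12·12 = 6049; y_2 = 55·12 + 12·55 = 1320.
  From (x_2, y_2) = (6049, 1320): x_3 = 55·6049 + 21·12·1320 = 665335; y_3 = 55·1320 + 12·6049 = 145188.
  From (x_3, y_3) = (665335, 145188): x_4 = 55·665335 + 21·12·145188 = 73180801; y_4 = 55·145188 + 12·665335 = 15969360.
  From (x_4, y_4) = (73180801, 15969360): x_5 = 55·73180801 + 21·12·15969360 = 8049222775; y_5 = 55·15969360 + 12·73180801 = 1756484412.
  From (x_5, y_5) = (8049222775, 1756484412): x_6 = 55·8049222775 + 21·12·1756484412 = 885341324449; y_6 = 55·1756484412 + 12·8049222775 = 193197315960.
Step 3: Verify x_6² - 21·y_6² = 783829260777109485153601 - 783829260777109485153600 = 1 (should be 1). ✓

(x_1, y_1) = (55, 12); (x_6, y_6) = (885341324449, 193197315960).


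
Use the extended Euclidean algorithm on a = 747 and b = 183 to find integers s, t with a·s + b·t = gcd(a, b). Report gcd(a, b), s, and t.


Euclidean algorithm on (747, 183) — divide until remainder is 0:
  747 = 4 · 183 + 15
  183 = 12 · 15 + 3
  15 = 5 · 3 + 0
gcd(747, 183) = 3.
Track Bezout coefficients alongside the remainders: start with r₀ = 747 = a·1 + b·0 (s = 1, t = 0) and r₁ = 183 = a·0 + b·1 (s = 0, t = 1); each new remainder r_{k+1} = r_{k-1} − q_k·r_k inherits s_{k+1} = s_{k-1} − q_k·s_k, t_{k+1} = t_{k-1} − q_k·t_k, so r_k = a·s_k + b·t_k at every step:
  q = 4: r = 15, s = 1 − 4·0 = 1, t = 0 − 4·1 = -4  (check: 747·1 + 183·(-4) = 15)
  q = 12: r = 3, s = 0 − 12·1 = -12, t = 1 − 12·(-4) = 49  (check: 747·(-12) + 183·49 = 3)
The row with r = 3 (the gcd) gives the Bezout coefficients s = -12, t = 49.
Result: 747 · (-12) + 183 · (49) = 3.

gcd(747, 183) = 3; s = -12, t = 49 (check: 747·(-12) + 183·49 = 3).


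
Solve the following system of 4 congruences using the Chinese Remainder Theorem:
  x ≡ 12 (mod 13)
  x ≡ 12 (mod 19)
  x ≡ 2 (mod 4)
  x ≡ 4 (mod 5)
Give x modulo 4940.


Product of moduli M = 13 · 19 · 4 · 5 = 4940.
Merge one congruence at a time:
  Start: x ≡ 12 (mod 13).
  Combine with x ≡ 12 (mod 19); new modulus lcm = 247.
    Write x = 12 + 13·t and substitute into x ≡ 12 (mod 19): 13·t ≡ 12 − 12 = 0 (mod 19).
    The inverse of 13 mod 19 is 3 (since 13·3 = 39 = 2·19 + 1), so t ≡ 3·0 = 0 ≡ 0 (mod 19).
    Then x = 12 + 13·0 = 12, valid modulo lcm(13, 19) = 247: x ≡ 12 (mod 247).
  Combine with x ≡ 2 (mod 4); new modulus lcm = 988.
    Write x = 12 + 247·t and substitute into x ≡ 2 (mod 4): 247·t ≡ 2 − 12 = -10 (mod 4).
    Reduce coefficients mod 4: 3·t ≡ 2 (mod 4).
    The inverse of 3 mod 4 is 3 (since 3·3 = 9 = 2·4 + 1), so t ≡ 3·2 = 6 ≡ 2 (mod 4).
    Then x = 12 + 247·2 = 506, valid modulo lcm(247, 4) = 988: x ≡ 506 (mod 988).
  Combine with x ≡ 4 (mod 5); new modulus lcm = 4940.
    Write x = 506 + 988·t and substitute into x ≡ 4 (mod 5): 988·t ≡ 4 − 506 = -502 (mod 5).
    Reduce coefficients mod 5: 3·t ≡ 3 (mod 5).
    The inverse of 3 mod 5 is 2 (since 3·2 = 6 = 1·5 + 1), so t ≡ 2·3 = 6 ≡ 1 (mod 5).
    Then x = 506 + 988·1 = 1494, valid modulo lcm(988, 5) = 4940: x ≡ 1494 (mod 4940).
Verify against each original: 1494 mod 13 = 12, 1494 mod 19 = 12, 1494 mod 4 = 2, 1494 mod 5 = 4.

x ≡ 1494 (mod 4940).


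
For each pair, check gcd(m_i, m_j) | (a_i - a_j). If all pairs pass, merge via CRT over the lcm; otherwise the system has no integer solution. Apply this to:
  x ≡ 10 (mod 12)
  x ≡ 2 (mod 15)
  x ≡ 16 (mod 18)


Moduli 12, 15, 18 are not pairwise coprime, so CRT works modulo lcm(m_i) when all pairwise compatibility conditions hold.
Pairwise compatibility: gcd(m_i, m_j) must divide a_i - a_j for every pair.
Merge one congruence at a time:
  Start: x ≡ 10 (mod 12).
  Combine with x ≡ 2 (mod 15): gcd(12, 15) = 3, and 2 - 10 = -8 is NOT divisible by 3.
    ⇒ system is inconsistent (no integer solution).

No solution (the system is inconsistent).


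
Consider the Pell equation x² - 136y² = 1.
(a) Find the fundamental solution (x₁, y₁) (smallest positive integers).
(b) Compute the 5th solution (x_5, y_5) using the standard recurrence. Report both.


Step 1: Find the fundamental solution (x₁, y₁) of x² - 136y² = 1.
  Expand √136 as a continued fraction. a₀ = ⌊√136⌋ = 11; iterate m_{k+1} = d_k·a_k − m_k, d_{k+1} = (136 − m_{k+1}²)/d_k, a_{k+1} = ⌊(a₀ + m_{k+1})/d_{k+1}⌋ (starting m₀ = 0, d₀ = 1), with convergents p_k = a_k·p_{k-1} + p_{k-2}, q_k = a_k·q_{k-1} + q_{k-2} (p₋₁ = 1, q₋₁ = 0):
  k = 0: a₀ = 11; p₀/q₀ = 11/1; p₀² − 136·q₀² = 121 − 136 = -15.
  k = 1: m = 11, d = 15, a = ⌊(11 + 11)/15⌋ = 1; p/q = (1·11 + 1)/(1·1 + 0) = 12/1; p² − 136·q² = 144 − 136 = 8.
  k = 2: m = 4, d = 8, a = ⌊(11 + 4)/8⌋ = 1; p/q = (1·12 + 11)/(1·1 + 1) = 23/2; p² − 136·q² = 529 − 544 = -15.
  k = 3: m = 4, d = 15, a = ⌊(11 + 4)/15⌋ = 1; p/q = (1·23 + 12)/(1·2 + 1) = 35/3; p² − 136·q² = 1225 − 1224 = 1.
  The first convergent with p² − 136·q² = 1 gives the fundamental solution (x₁, y₁) = (35, 3).
Step 2: Apply the recurrence (x_{n+1}, y_{n+1}) = (x₁x_n + 136y₁y_n, x₁y_n + y₁x_n) repeatedly.
  From (x_1, y_1) = (35, 3): x_2 = 35·35 + 136·3·3 = 2449; y_2 = 35·3 + 3·35 = 210.
  From (x_2, y_2) = (2449, 210): x_3 = 35·2449 + 136·3·210 = 171395; y_3 = 35·210 + 3·2449 = 14697.
  From (x_3, y_3) = (171395, 14697): x_4 = 35·171395 + 136·3·14697 = 11995201; y_4 = 35·14697 + 3·171395 = 1028580.
  From (x_4, y_4) = (11995201, 1028580): x_5 = 35·11995201 + 136·3·1028580 = 839492675; y_5 = 35·1028580 + 3·11995201 = 71985903.
Step 3: Verify x_5² - 136·y_5² = 704747951378655625 - 704747951378655624 = 1 (should be 1). ✓

(x_1, y_1) = (35, 3); (x_5, y_5) = (839492675, 71985903).


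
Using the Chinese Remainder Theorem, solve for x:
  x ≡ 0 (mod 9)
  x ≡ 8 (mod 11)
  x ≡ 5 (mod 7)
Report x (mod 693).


Moduli 9, 11, 7 are pairwise coprime; by CRT there is a unique solution modulo M = 9 · 11 · 7 = 693.
Solve pairwise, accumulating the modulus:
  Start with x ≡ 0 (mod 9).
  Combine with x ≡ 8 (mod 11): since gcd(9, 11) = 1, we get a unique residue mod 99.
    Write x = 0 + 9·t and substitute into x ≡ 8 (mod 11): 9·t ≡ 8 − 0 = 8 (mod 11).
    The inverse of 9 mod 11 is 5 (since 9·5 = 45 = 4·11 + 1), so t ≡ 5·8 = 40 ≡ 7 (mod 11).
    Then x = 0 + 9·7 = 63, valid modulo lcm(9, 11) = 99: x ≡ 63 (mod 99).
  Combine with x ≡ 5 (mod 7): since gcd(99, 7) = 1, we get a unique residue mod 693.
    Write x = 63 + 99·t and substitute into x ≡ 5 (mod 7): 99·t ≡ 5 − 63 = -58 (mod 7).
    Reduce coefficients mod 7: 1·t ≡ 5 (mod 7).
    So t ≡ 5 (mod 7).
    Then x = 63 + 99·5 = 558, valid modulo lcm(99, 7) = 693: x ≡ 558 (mod 693).
Verify: 558 mod 9 = 0 ✓, 558 mod 11 = 8 ✓, 558 mod 7 = 5 ✓.

x ≡ 558 (mod 693).


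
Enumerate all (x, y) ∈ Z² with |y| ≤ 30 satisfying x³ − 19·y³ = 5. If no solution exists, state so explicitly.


The equation is x³ - 19y³ = 5. For fixed y, x³ = 19·y³ + 5, so a solution requires the RHS to be a perfect cube.
Strategy: iterate y from -30 to 30, compute RHS = 19·y³ + 5, and check whether it is a (positive or negative) perfect cube.
Check small values of y:
  y = 0: RHS = 5 is not a perfect cube.
  y = 1: RHS = 24 is not a perfect cube.
  y = -1: RHS = -14 is not a perfect cube.
  y = 2: RHS = 157 is not a perfect cube.
  y = -2: RHS = -147 is not a perfect cube.
  y = 3: RHS = 518 is not a perfect cube.
  y = -3: RHS = -508 is not a perfect cube.
Continuing the search up to |y| = 30 finds no solutions either.
No (x, y) in the scanned range satisfies the equation.

No integer solutions with |y| ≤ 30.


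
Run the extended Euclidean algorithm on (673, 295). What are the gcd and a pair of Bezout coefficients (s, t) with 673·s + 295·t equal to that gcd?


Euclidean algorithm on (673, 295) — divide until remainder is 0:
  673 = 2 · 295 + 83
  295 = 3 · 83 + 46
  83 = 1 · 46 + 37
  46 = 1 · 37 + 9
  37 = 4 · 9 + 1
  9 = 9 · 1 + 0
gcd(673, 295) = 1.
Track Bezout coefficients alongside the remainders: start with r₀ = 673 = a·1 + b·0 (s = 1, t = 0) and r₁ = 295 = a·0 + b·1 (s = 0, t = 1); each new remainder r_{k+1} = r_{k-1} − q_k·r_k inherits s_{k+1} = s_{k-1} − q_k·s_k, t_{k+1} = t_{k-1} − q_k·t_k, so r_k = a·s_k + b·t_k at every step:
  q = 2: r = 83, s = 1 − 2·0 = 1, t = 0 − 2·1 = -2  (check: 673·1 + 295·(-2) = 83)
  q = 3: r = 46, s = 0 − 3·1 = -3, t = 1 − 3·(-2) = 7  (check: 673·(-3) + 295·7 = 46)
  q = 1: r = 37, s = 1 − 1·(-3) = 4, t = -2 − 1·7 = -9  (check: 673·4 + 295·(-9) = 37)
  q = 1: r = 9, s = -3 − 1·4 = -7, t = 7 − 1·(-9) = 16  (check: 673·(-7) + 295·16 = 9)
  q = 4: r = 1, s = 4 − 4·(-7) = 32, t = -9 − 4·16 = -73  (check: 673·32 + 295·(-73) = 1)
The row with r = 1 (the gcd) gives the Bezout coefficients s = 32, t = -73.
Result: 673 · (32) + 295 · (-73) = 1.

gcd(673, 295) = 1; s = 32, t = -73 (check: 673·32 + 295·(-73) = 1).
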